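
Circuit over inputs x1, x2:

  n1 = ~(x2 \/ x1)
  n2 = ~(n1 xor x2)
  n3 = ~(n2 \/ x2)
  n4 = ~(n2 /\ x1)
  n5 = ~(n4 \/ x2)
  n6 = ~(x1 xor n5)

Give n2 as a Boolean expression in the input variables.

n1 = ~(x2 \/ x1)
n2 = ~(n1 xor x2) = ~((~(x2 \/ x1)) xor x2)

~((~(x2 \/ x1)) xor x2)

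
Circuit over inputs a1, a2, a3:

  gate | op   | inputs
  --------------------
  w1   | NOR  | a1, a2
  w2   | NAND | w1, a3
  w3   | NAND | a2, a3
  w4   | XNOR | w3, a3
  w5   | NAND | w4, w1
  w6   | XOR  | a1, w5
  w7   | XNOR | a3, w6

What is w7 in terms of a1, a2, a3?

a3 XNOR (a1 XOR (((a2 NAND a3) XNOR a3) NAND (a1 NOR a2)))

w1 = a1 NOR a2
w3 = a2 NAND a3
w4 = w3 XNOR a3 = (a2 NAND a3) XNOR a3
w5 = w4 NAND w1 = ((a2 NAND a3) XNOR a3) NAND (a1 NOR a2)
w6 = a1 XOR w5 = a1 XOR (((a2 NAND a3) XNOR a3) NAND (a1 NOR a2))
w7 = a3 XNOR w6 = a3 XNOR (a1 XOR (((a2 NAND a3) XNOR a3) NAND (a1 NOR a2)))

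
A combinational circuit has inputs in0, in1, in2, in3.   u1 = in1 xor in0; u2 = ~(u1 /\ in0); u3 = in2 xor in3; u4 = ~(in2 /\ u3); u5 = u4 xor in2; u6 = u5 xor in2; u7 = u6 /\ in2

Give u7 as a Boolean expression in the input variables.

(((~(in2 /\ (in2 xor in3))) xor in2) xor in2) /\ in2

u3 = in2 xor in3
u4 = ~(in2 /\ u3) = ~(in2 /\ (in2 xor in3))
u5 = u4 xor in2 = (~(in2 /\ (in2 xor in3))) xor in2
u6 = u5 xor in2 = ((~(in2 /\ (in2 xor in3))) xor in2) xor in2
u7 = u6 /\ in2 = (((~(in2 /\ (in2 xor in3))) xor in2) xor in2) /\ in2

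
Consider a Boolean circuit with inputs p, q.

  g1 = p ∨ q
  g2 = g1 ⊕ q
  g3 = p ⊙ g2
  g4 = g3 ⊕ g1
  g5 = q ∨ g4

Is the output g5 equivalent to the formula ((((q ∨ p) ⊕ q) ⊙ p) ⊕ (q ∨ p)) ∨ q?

Yes

g1 = p ∨ q
g2 = g1 ⊕ q = (p ∨ q) ⊕ q
g3 = p ⊙ g2 = p ⊙ ((p ∨ q) ⊕ q)
g4 = g3 ⊕ g1 = (p ⊙ ((p ∨ q) ⊕ q)) ⊕ (p ∨ q)
g5 = q ∨ g4 = q ∨ ((p ⊙ ((p ∨ q) ⊕ q)) ⊕ (p ∨ q))
At p=1, q=0: circuit gives 0, formula gives 0.
At p=0, q=0: circuit gives 1, formula gives 1.
Agrees on all 4 inputs.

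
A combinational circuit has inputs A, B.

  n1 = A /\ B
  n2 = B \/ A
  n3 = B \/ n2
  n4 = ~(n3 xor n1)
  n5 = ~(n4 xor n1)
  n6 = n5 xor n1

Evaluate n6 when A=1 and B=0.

1

n1 = 1 /\ 0 = 0
n2 = 0 \/ 1 = 1
n3 = 0 \/ 1 = 1
n4 = ~(1 xor 0) = 0
n5 = ~(0 xor 0) = 1
n6 = 1 xor 0 = 1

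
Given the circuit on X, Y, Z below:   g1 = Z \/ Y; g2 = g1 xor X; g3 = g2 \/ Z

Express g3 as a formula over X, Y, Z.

((Z \/ Y) xor X) \/ Z

g1 = Z \/ Y
g2 = g1 xor X = (Z \/ Y) xor X
g3 = g2 \/ Z = ((Z \/ Y) xor X) \/ Z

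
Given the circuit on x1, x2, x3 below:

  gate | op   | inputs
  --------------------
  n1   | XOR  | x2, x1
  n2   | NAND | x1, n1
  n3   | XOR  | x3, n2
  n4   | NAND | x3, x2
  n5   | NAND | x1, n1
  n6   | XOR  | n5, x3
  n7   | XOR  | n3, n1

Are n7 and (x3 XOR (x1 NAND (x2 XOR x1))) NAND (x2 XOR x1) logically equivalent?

No

n1 = x2 XOR x1
n2 = x1 NAND n1 = x1 NAND (x2 XOR x1)
n3 = x3 XOR n2 = x3 XOR (x1 NAND (x2 XOR x1))
n7 = n3 XOR n1 = (x3 XOR (x1 NAND (x2 XOR x1))) XOR (x2 XOR x1)
At x1=0, x2=0, x3=1: circuit gives 0, formula gives 1.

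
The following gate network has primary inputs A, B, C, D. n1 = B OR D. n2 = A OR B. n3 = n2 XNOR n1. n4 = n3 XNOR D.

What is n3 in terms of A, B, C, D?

(A OR B) XNOR (B OR D)

n1 = B OR D
n2 = A OR B
n3 = n2 XNOR n1 = (A OR B) XNOR (B OR D)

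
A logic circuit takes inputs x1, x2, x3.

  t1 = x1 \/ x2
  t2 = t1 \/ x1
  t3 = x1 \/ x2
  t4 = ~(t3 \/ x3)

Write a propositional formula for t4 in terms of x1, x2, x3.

~((x1 \/ x2) \/ x3)

t3 = x1 \/ x2
t4 = ~(t3 \/ x3) = ~((x1 \/ x2) \/ x3)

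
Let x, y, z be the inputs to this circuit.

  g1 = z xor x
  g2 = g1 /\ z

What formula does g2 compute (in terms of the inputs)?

g1 = z xor x
g2 = g1 /\ z = (z xor x) /\ z

(z xor x) /\ z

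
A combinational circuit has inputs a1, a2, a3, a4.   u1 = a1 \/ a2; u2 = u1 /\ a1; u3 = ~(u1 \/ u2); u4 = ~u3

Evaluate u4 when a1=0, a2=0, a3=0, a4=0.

u1 = 0 \/ 0 = 0
u2 = 0 /\ 0 = 0
u3 = ~(0 \/ 0) = 1
u4 = ~1 = 0

0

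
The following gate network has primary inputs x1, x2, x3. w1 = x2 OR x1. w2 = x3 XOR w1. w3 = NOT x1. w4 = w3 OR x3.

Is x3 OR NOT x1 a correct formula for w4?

w3 = NOT x1
w4 = w3 OR x3 = NOT x1 OR x3
At x1=1, x2=0, x3=0: circuit gives 0, formula gives 0.
At x1=0, x2=0, x3=0: circuit gives 1, formula gives 1.
Agrees on all 8 inputs.

Yes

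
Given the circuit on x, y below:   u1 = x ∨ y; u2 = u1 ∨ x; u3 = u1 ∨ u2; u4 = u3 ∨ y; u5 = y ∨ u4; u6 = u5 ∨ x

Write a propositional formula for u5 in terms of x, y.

u1 = x ∨ y
u2 = u1 ∨ x = (x ∨ y) ∨ x
u3 = u1 ∨ u2 = (x ∨ y) ∨ ((x ∨ y) ∨ x)
u4 = u3 ∨ y = ((x ∨ y) ∨ ((x ∨ y) ∨ x)) ∨ y
u5 = y ∨ u4 = y ∨ (((x ∨ y) ∨ ((x ∨ y) ∨ x)) ∨ y)

y ∨ (((x ∨ y) ∨ ((x ∨ y) ∨ x)) ∨ y)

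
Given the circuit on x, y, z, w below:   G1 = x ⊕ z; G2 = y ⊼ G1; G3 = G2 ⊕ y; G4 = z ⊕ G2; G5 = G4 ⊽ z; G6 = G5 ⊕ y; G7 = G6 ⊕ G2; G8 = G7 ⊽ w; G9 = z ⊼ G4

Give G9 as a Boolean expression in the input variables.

G1 = x ⊕ z
G2 = y ⊼ G1 = y ⊼ (x ⊕ z)
G4 = z ⊕ G2 = z ⊕ (y ⊼ (x ⊕ z))
G9 = z ⊼ G4 = z ⊼ (z ⊕ (y ⊼ (x ⊕ z)))

z ⊼ (z ⊕ (y ⊼ (x ⊕ z)))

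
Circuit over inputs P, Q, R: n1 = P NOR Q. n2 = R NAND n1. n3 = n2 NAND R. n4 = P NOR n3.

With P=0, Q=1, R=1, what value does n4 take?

1

n1 = 0 NOR 1 = 0
n2 = 1 NAND 0 = 1
n3 = 1 NAND 1 = 0
n4 = 0 NOR 0 = 1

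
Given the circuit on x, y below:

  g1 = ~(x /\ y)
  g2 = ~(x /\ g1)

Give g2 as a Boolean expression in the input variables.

~(x /\ (~(x /\ y)))

g1 = ~(x /\ y)
g2 = ~(x /\ g1) = ~(x /\ (~(x /\ y)))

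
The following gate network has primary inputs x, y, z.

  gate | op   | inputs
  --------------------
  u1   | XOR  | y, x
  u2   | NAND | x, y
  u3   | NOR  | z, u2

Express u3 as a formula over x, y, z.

z NOR (x NAND y)

u2 = x NAND y
u3 = z NOR u2 = z NOR (x NAND y)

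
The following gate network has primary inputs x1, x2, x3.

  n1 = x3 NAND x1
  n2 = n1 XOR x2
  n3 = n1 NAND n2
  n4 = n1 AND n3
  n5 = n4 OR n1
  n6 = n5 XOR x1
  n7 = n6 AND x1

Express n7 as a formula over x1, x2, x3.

n1 = x3 NAND x1
n2 = n1 XOR x2 = (x3 NAND x1) XOR x2
n3 = n1 NAND n2 = (x3 NAND x1) NAND ((x3 NAND x1) XOR x2)
n4 = n1 AND n3 = (x3 NAND x1) AND ((x3 NAND x1) NAND ((x3 NAND x1) XOR x2))
n5 = n4 OR n1 = ((x3 NAND x1) AND ((x3 NAND x1) NAND ((x3 NAND x1) XOR x2))) OR (x3 NAND x1)
n6 = n5 XOR x1 = (((x3 NAND x1) AND ((x3 NAND x1) NAND ((x3 NAND x1) XOR x2))) OR (x3 NAND x1)) XOR x1
n7 = n6 AND x1 = ((((x3 NAND x1) AND ((x3 NAND x1) NAND ((x3 NAND x1) XOR x2))) OR (x3 NAND x1)) XOR x1) AND x1

((((x3 NAND x1) AND ((x3 NAND x1) NAND ((x3 NAND x1) XOR x2))) OR (x3 NAND x1)) XOR x1) AND x1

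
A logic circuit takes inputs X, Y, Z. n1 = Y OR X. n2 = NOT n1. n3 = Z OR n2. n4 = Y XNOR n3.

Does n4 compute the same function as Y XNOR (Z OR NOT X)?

n1 = Y OR X
n2 = NOT n1 = NOT (Y OR X)
n3 = Z OR n2 = Z OR NOT (Y OR X)
n4 = Y XNOR n3 = Y XNOR (Z OR NOT (Y OR X))
At X=0, Y=1, Z=0: circuit gives 0, formula gives 1.

No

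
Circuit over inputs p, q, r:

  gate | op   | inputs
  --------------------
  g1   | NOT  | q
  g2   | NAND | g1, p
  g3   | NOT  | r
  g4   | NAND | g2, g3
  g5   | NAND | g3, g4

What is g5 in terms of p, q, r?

NOT r NAND ((NOT q NAND p) NAND NOT r)

g1 = NOT q
g2 = g1 NAND p = NOT q NAND p
g3 = NOT r
g4 = g2 NAND g3 = (NOT q NAND p) NAND NOT r
g5 = g3 NAND g4 = NOT r NAND ((NOT q NAND p) NAND NOT r)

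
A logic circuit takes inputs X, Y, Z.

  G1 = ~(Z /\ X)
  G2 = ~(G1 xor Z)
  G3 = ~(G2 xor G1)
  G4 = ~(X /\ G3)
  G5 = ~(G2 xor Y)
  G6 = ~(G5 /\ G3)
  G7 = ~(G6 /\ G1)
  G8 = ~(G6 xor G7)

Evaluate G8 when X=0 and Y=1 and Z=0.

G1 = ~(0 /\ 0) = 1
G2 = ~(1 xor 0) = 0
G3 = ~(0 xor 1) = 0
G5 = ~(0 xor 1) = 0
G6 = ~(0 /\ 0) = 1
G7 = ~(1 /\ 1) = 0
G8 = ~(1 xor 0) = 0

0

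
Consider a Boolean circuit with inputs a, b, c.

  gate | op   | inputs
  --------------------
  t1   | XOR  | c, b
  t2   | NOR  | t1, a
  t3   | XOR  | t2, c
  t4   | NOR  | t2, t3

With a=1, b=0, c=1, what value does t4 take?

0

t1 = 1 XOR 0 = 1
t2 = 1 NOR 1 = 0
t3 = 0 XOR 1 = 1
t4 = 0 NOR 1 = 0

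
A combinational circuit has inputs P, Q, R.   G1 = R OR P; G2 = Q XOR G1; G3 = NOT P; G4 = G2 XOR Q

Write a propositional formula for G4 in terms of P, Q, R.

G1 = R OR P
G2 = Q XOR G1 = Q XOR (R OR P)
G4 = G2 XOR Q = (Q XOR (R OR P)) XOR Q

(Q XOR (R OR P)) XOR Q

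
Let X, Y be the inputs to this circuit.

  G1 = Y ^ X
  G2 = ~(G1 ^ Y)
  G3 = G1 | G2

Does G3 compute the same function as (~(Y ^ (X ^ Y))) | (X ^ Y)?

Yes

G1 = Y ^ X
G2 = ~(G1 ^ Y) = ~((Y ^ X) ^ Y)
G3 = G1 | G2 = (Y ^ X) | (~((Y ^ X) ^ Y))
At X=1, Y=1: circuit gives 0, formula gives 0.
At X=0, Y=0: circuit gives 1, formula gives 1.
Agrees on all 4 inputs.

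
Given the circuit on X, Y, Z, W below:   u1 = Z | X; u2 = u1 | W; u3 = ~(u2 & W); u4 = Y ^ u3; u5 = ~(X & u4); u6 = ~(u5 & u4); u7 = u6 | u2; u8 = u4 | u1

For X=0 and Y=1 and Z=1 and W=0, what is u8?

1

u1 = 1 | 0 = 1
u2 = 1 | 0 = 1
u3 = ~(1 & 0) = 1
u4 = 1 ^ 1 = 0
u8 = 0 | 1 = 1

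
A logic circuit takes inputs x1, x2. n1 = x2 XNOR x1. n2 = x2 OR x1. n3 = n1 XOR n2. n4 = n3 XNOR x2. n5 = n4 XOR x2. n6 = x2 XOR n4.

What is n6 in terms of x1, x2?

x2 XOR (((x2 XNOR x1) XOR (x2 OR x1)) XNOR x2)

n1 = x2 XNOR x1
n2 = x2 OR x1
n3 = n1 XOR n2 = (x2 XNOR x1) XOR (x2 OR x1)
n4 = n3 XNOR x2 = ((x2 XNOR x1) XOR (x2 OR x1)) XNOR x2
n6 = x2 XOR n4 = x2 XOR (((x2 XNOR x1) XOR (x2 OR x1)) XNOR x2)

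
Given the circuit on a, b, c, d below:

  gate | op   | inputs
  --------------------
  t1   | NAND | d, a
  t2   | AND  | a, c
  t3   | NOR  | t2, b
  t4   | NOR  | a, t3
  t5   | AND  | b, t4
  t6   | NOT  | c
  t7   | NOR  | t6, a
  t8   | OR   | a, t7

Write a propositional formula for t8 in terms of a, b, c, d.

t6 = NOT c
t7 = t6 NOR a = NOT c NOR a
t8 = a OR t7 = a OR (NOT c NOR a)

a OR (NOT c NOR a)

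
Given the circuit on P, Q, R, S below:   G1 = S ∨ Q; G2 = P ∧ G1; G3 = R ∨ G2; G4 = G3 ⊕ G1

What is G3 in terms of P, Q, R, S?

G1 = S ∨ Q
G2 = P ∧ G1 = P ∧ (S ∨ Q)
G3 = R ∨ G2 = R ∨ (P ∧ (S ∨ Q))

R ∨ (P ∧ (S ∨ Q))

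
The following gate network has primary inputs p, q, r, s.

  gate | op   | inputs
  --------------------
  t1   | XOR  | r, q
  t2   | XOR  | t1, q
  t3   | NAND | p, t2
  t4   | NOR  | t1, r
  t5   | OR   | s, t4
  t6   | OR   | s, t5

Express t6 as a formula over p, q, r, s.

s OR (s OR ((r XOR q) NOR r))

t1 = r XOR q
t4 = t1 NOR r = (r XOR q) NOR r
t5 = s OR t4 = s OR ((r XOR q) NOR r)
t6 = s OR t5 = s OR (s OR ((r XOR q) NOR r))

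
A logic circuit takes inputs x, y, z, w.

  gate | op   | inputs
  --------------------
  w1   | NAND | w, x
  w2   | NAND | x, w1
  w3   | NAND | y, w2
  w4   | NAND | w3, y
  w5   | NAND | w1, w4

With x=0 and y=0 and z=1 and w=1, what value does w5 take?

w1 = 1 NAND 0 = 1
w2 = 0 NAND 1 = 1
w3 = 0 NAND 1 = 1
w4 = 1 NAND 0 = 1
w5 = 1 NAND 1 = 0

0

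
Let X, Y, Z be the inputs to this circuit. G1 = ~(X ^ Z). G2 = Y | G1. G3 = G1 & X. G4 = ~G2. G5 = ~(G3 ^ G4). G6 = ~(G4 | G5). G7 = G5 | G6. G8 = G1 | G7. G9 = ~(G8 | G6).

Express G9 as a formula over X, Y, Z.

G1 = ~(X ^ Z)
G2 = Y | G1 = Y | (~(X ^ Z))
G3 = G1 & X = (~(X ^ Z)) & X
G4 = ~G2 = ~(Y | (~(X ^ Z)))
G5 = ~(G3 ^ G4) = ~(((~(X ^ Z)) & X) ^ ~(Y | (~(X ^ Z))))
G6 = ~(G4 | G5) = ~(~(Y | (~(X ^ Z))) | (~(((~(X ^ Z)) & X) ^ ~(Y | (~(X ^ Z))))))
G7 = G5 | G6 = (~(((~(X ^ Z)) & X) ^ ~(Y | (~(X ^ Z))))) | (~(~(Y | (~(X ^ Z))) | (~(((~(X ^ Z)) & X) ^ ~(Y | (~(X ^ Z)))))))
G8 = G1 | G7 = (~(X ^ Z)) | ((~(((~(X ^ Z)) & X) ^ ~(Y | (~(X ^ Z))))) | (~(~(Y | (~(X ^ Z))) | (~(((~(X ^ Z)) & X) ^ ~(Y | (~(X ^ Z))))))))
G9 = ~(G8 | G6) = ~(((~(X ^ Z)) | ((~(((~(X ^ Z)) & X) ^ ~(Y | (~(X ^ Z))))) | (~(~(Y | (~(X ^ Z))) | (~(((~(X ^ Z)) & X) ^ ~(Y | (~(X ^ Z))))))))) | (~(~(Y | (~(X ^ Z))) | (~(((~(X ^ Z)) & X) ^ ~(Y | (~(X ^ Z))))))))

~(((~(X ^ Z)) | ((~(((~(X ^ Z)) & X) ^ ~(Y | (~(X ^ Z))))) | (~(~(Y | (~(X ^ Z))) | (~(((~(X ^ Z)) & X) ^ ~(Y | (~(X ^ Z))))))))) | (~(~(Y | (~(X ^ Z))) | (~(((~(X ^ Z)) & X) ^ ~(Y | (~(X ^ Z))))))))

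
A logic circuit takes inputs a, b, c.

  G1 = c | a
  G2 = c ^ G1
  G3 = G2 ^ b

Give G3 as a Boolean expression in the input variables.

(c ^ (c | a)) ^ b

G1 = c | a
G2 = c ^ G1 = c ^ (c | a)
G3 = G2 ^ b = (c ^ (c | a)) ^ b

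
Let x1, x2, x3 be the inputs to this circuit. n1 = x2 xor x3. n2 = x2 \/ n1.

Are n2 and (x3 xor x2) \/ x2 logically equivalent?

Yes

n1 = x2 xor x3
n2 = x2 \/ n1 = x2 \/ (x2 xor x3)
At x1=0, x2=0, x3=0: circuit gives 0, formula gives 0.
At x1=0, x2=0, x3=1: circuit gives 1, formula gives 1.
Agrees on all 8 inputs.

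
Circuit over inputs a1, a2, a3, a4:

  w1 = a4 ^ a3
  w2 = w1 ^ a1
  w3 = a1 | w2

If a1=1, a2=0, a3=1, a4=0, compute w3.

w1 = 0 ^ 1 = 1
w2 = 1 ^ 1 = 0
w3 = 1 | 0 = 1

1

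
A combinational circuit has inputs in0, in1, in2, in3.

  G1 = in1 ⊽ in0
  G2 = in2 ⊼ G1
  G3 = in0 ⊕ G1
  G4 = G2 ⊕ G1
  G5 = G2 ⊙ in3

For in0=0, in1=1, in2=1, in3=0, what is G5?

G1 = 1 ⊽ 0 = 0
G2 = 1 ⊼ 0 = 1
G5 = 1 ⊙ 0 = 0

0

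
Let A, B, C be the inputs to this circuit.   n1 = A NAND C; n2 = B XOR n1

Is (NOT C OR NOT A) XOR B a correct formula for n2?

n1 = A NAND C
n2 = B XOR n1 = B XOR (A NAND C)
At A=0, B=1, C=0: circuit gives 0, formula gives 0.
At A=0, B=0, C=0: circuit gives 1, formula gives 1.
Agrees on all 8 inputs.

Yes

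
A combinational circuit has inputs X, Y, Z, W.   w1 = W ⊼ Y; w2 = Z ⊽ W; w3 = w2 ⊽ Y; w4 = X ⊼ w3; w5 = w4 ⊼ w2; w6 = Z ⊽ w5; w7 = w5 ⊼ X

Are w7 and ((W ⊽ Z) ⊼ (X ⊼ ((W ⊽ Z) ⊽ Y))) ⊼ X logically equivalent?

w2 = Z ⊽ W
w3 = w2 ⊽ Y = (Z ⊽ W) ⊽ Y
w4 = X ⊼ w3 = X ⊼ ((Z ⊽ W) ⊽ Y)
w5 = w4 ⊼ w2 = (X ⊼ ((Z ⊽ W) ⊽ Y)) ⊼ (Z ⊽ W)
w7 = w5 ⊼ X = ((X ⊼ ((Z ⊽ W) ⊽ Y)) ⊼ (Z ⊽ W)) ⊼ X
At X=1, Y=0, Z=0, W=1: circuit gives 0, formula gives 0.
At X=0, Y=0, Z=0, W=0: circuit gives 1, formula gives 1.
Agrees on all 16 inputs.

Yes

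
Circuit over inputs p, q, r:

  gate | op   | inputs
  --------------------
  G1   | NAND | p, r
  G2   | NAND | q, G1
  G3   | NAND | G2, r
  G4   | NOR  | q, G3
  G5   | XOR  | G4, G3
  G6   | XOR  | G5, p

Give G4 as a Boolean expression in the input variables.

G1 = p NAND r
G2 = q NAND G1 = q NAND (p NAND r)
G3 = G2 NAND r = (q NAND (p NAND r)) NAND r
G4 = q NOR G3 = q NOR ((q NAND (p NAND r)) NAND r)

q NOR ((q NAND (p NAND r)) NAND r)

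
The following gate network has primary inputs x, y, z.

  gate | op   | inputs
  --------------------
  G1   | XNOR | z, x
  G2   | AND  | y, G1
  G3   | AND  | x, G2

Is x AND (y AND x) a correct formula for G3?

No

G1 = z XNOR x
G2 = y AND G1 = y AND (z XNOR x)
G3 = x AND G2 = x AND (y AND (z XNOR x))
At x=1, y=1, z=0: circuit gives 0, formula gives 1.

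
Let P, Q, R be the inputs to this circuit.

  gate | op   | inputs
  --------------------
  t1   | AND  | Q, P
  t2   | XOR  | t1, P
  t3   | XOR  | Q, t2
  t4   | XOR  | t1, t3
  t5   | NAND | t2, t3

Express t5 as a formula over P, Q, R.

t1 = Q AND P
t2 = t1 XOR P = (Q AND P) XOR P
t3 = Q XOR t2 = Q XOR ((Q AND P) XOR P)
t5 = t2 NAND t3 = ((Q AND P) XOR P) NAND (Q XOR ((Q AND P) XOR P))

((Q AND P) XOR P) NAND (Q XOR ((Q AND P) XOR P))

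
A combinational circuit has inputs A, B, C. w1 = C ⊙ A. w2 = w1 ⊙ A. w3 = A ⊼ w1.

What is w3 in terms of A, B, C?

A ⊼ (C ⊙ A)

w1 = C ⊙ A
w3 = A ⊼ w1 = A ⊼ (C ⊙ A)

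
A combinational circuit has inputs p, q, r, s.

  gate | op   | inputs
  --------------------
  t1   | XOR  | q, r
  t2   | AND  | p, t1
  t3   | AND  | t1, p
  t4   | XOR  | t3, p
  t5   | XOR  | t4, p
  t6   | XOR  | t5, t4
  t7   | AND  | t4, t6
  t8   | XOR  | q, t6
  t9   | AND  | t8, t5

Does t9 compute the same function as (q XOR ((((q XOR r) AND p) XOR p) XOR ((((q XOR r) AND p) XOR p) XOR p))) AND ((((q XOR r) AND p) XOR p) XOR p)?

Yes

t1 = q XOR r
t3 = t1 AND p = (q XOR r) AND p
t4 = t3 XOR p = ((q XOR r) AND p) XOR p
t5 = t4 XOR p = (((q XOR r) AND p) XOR p) XOR p
t6 = t5 XOR t4 = ((((q XOR r) AND p) XOR p) XOR p) XOR (((q XOR r) AND p) XOR p)
t8 = q XOR t6 = q XOR (((((q XOR r) AND p) XOR p) XOR p) XOR (((q XOR r) AND p) XOR p))
t9 = t8 AND t5 = (q XOR (((((q XOR r) AND p) XOR p) XOR p) XOR (((q XOR r) AND p) XOR p))) AND ((((q XOR r) AND p) XOR p) XOR p)
At p=0, q=0, r=0, s=0: circuit gives 0, formula gives 0.
At p=1, q=0, r=1, s=0: circuit gives 1, formula gives 1.
Agrees on all 16 inputs.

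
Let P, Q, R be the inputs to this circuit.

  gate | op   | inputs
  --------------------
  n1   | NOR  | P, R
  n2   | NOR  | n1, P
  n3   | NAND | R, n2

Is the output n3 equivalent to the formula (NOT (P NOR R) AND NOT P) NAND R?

n1 = P NOR R
n2 = n1 NOR P = (P NOR R) NOR P
n3 = R NAND n2 = R NAND ((P NOR R) NOR P)
At P=0, Q=0, R=1: circuit gives 0, formula gives 0.
At P=0, Q=0, R=0: circuit gives 1, formula gives 1.
Agrees on all 8 inputs.

Yes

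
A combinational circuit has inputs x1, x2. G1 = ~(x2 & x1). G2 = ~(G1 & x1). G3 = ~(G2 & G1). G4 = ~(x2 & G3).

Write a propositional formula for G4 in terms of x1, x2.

G1 = ~(x2 & x1)
G2 = ~(G1 & x1) = ~((~(x2 & x1)) & x1)
G3 = ~(G2 & G1) = ~((~((~(x2 & x1)) & x1)) & (~(x2 & x1)))
G4 = ~(x2 & G3) = ~(x2 & (~((~((~(x2 & x1)) & x1)) & (~(x2 & x1)))))

~(x2 & (~((~((~(x2 & x1)) & x1)) & (~(x2 & x1)))))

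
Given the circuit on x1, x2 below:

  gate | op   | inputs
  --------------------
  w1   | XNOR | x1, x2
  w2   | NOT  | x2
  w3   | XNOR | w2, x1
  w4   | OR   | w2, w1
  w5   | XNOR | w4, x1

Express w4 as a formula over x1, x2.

NOT x2 OR (x1 XNOR x2)

w1 = x1 XNOR x2
w2 = NOT x2
w4 = w2 OR w1 = NOT x2 OR (x1 XNOR x2)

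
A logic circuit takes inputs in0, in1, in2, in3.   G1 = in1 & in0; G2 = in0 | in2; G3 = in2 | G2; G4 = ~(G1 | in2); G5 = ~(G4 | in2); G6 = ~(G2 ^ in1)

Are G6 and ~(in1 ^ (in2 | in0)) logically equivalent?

Yes

G2 = in0 | in2
G6 = ~(G2 ^ in1) = ~((in0 | in2) ^ in1)
At in0=0, in1=0, in2=1, in3=0: circuit gives 0, formula gives 0.
At in0=0, in1=0, in2=0, in3=0: circuit gives 1, formula gives 1.
Agrees on all 16 inputs.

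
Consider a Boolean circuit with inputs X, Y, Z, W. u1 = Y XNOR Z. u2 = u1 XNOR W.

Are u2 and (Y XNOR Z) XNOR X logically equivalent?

u1 = Y XNOR Z
u2 = u1 XNOR W = (Y XNOR Z) XNOR W
At X=0, Y=0, Z=0, W=1: circuit gives 1, formula gives 0.

No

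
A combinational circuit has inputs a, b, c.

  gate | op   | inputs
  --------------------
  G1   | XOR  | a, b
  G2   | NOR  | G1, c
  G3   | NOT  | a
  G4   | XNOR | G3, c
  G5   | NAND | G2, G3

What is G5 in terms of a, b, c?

((a XOR b) NOR c) NAND NOT a

G1 = a XOR b
G2 = G1 NOR c = (a XOR b) NOR c
G3 = NOT a
G5 = G2 NAND G3 = ((a XOR b) NOR c) NAND NOT a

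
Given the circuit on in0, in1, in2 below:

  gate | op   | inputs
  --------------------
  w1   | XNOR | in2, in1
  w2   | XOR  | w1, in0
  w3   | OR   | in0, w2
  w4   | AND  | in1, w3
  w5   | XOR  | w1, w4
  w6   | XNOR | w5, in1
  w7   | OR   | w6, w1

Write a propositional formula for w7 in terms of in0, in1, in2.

w1 = in2 XNOR in1
w2 = w1 XOR in0 = (in2 XNOR in1) XOR in0
w3 = in0 OR w2 = in0 OR ((in2 XNOR in1) XOR in0)
w4 = in1 AND w3 = in1 AND (in0 OR ((in2 XNOR in1) XOR in0))
w5 = w1 XOR w4 = (in2 XNOR in1) XOR (in1 AND (in0 OR ((in2 XNOR in1) XOR in0)))
w6 = w5 XNOR in1 = ((in2 XNOR in1) XOR (in1 AND (in0 OR ((in2 XNOR in1) XOR in0)))) XNOR in1
w7 = w6 OR w1 = (((in2 XNOR in1) XOR (in1 AND (in0 OR ((in2 XNOR in1) XOR in0)))) XNOR in1) OR (in2 XNOR in1)

(((in2 XNOR in1) XOR (in1 AND (in0 OR ((in2 XNOR in1) XOR in0)))) XNOR in1) OR (in2 XNOR in1)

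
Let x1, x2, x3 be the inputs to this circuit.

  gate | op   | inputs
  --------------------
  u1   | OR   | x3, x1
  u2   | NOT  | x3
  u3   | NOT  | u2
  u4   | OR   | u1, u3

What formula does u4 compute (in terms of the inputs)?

u1 = x3 OR x1
u2 = NOT x3
u3 = NOT u2 = NOT NOT x3
u4 = u1 OR u3 = (x3 OR x1) OR NOT NOT x3

(x3 OR x1) OR NOT NOT x3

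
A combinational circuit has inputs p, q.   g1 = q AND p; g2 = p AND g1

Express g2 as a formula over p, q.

p AND (q AND p)

g1 = q AND p
g2 = p AND g1 = p AND (q AND p)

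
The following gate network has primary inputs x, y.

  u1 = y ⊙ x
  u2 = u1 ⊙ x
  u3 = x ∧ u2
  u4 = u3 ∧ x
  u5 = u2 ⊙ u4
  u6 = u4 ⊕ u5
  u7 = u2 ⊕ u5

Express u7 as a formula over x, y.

((y ⊙ x) ⊙ x) ⊕ (((y ⊙ x) ⊙ x) ⊙ ((x ∧ ((y ⊙ x) ⊙ x)) ∧ x))

u1 = y ⊙ x
u2 = u1 ⊙ x = (y ⊙ x) ⊙ x
u3 = x ∧ u2 = x ∧ ((y ⊙ x) ⊙ x)
u4 = u3 ∧ x = (x ∧ ((y ⊙ x) ⊙ x)) ∧ x
u5 = u2 ⊙ u4 = ((y ⊙ x) ⊙ x) ⊙ ((x ∧ ((y ⊙ x) ⊙ x)) ∧ x)
u7 = u2 ⊕ u5 = ((y ⊙ x) ⊙ x) ⊕ (((y ⊙ x) ⊙ x) ⊙ ((x ∧ ((y ⊙ x) ⊙ x)) ∧ x))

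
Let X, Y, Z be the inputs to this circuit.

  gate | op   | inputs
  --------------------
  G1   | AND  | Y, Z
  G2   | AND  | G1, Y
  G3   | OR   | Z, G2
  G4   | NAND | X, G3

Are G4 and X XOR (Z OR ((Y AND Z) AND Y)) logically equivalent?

G1 = Y AND Z
G2 = G1 AND Y = (Y AND Z) AND Y
G3 = Z OR G2 = Z OR ((Y AND Z) AND Y)
G4 = X NAND G3 = X NAND (Z OR ((Y AND Z) AND Y))
At X=0, Y=0, Z=0: circuit gives 1, formula gives 0.

No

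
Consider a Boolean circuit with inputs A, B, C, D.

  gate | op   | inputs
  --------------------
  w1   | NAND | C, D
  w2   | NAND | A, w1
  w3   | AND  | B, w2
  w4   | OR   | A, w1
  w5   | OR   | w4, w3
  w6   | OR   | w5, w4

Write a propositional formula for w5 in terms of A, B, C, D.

w1 = C NAND D
w2 = A NAND w1 = A NAND (C NAND D)
w3 = B AND w2 = B AND (A NAND (C NAND D))
w4 = A OR w1 = A OR (C NAND D)
w5 = w4 OR w3 = (A OR (C NAND D)) OR (B AND (A NAND (C NAND D)))

(A OR (C NAND D)) OR (B AND (A NAND (C NAND D)))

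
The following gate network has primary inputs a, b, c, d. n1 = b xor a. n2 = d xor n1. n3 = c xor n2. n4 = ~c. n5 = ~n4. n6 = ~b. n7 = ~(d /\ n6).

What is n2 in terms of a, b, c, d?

n1 = b xor a
n2 = d xor n1 = d xor (b xor a)

d xor (b xor a)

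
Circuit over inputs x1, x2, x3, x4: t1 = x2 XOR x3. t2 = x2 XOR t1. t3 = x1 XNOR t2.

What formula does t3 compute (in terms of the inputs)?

t1 = x2 XOR x3
t2 = x2 XOR t1 = x2 XOR (x2 XOR x3)
t3 = x1 XNOR t2 = x1 XNOR (x2 XOR (x2 XOR x3))

x1 XNOR (x2 XOR (x2 XOR x3))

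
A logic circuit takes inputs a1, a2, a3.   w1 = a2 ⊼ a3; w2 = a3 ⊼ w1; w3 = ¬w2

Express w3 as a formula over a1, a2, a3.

¬(a3 ⊼ (a2 ⊼ a3))

w1 = a2 ⊼ a3
w2 = a3 ⊼ w1 = a3 ⊼ (a2 ⊼ a3)
w3 = ¬w2 = ¬(a3 ⊼ (a2 ⊼ a3))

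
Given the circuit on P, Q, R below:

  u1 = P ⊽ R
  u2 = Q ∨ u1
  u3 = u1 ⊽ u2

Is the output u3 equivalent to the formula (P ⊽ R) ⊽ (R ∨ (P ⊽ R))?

No

u1 = P ⊽ R
u2 = Q ∨ u1 = Q ∨ (P ⊽ R)
u3 = u1 ⊽ u2 = (P ⊽ R) ⊽ (Q ∨ (P ⊽ R))
At P=0, Q=0, R=1: circuit gives 1, formula gives 0.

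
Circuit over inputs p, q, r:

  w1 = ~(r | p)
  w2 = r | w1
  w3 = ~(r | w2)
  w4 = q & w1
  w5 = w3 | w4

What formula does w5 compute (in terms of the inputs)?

(~(r | (r | (~(r | p))))) | (q & (~(r | p)))

w1 = ~(r | p)
w2 = r | w1 = r | (~(r | p))
w3 = ~(r | w2) = ~(r | (r | (~(r | p))))
w4 = q & w1 = q & (~(r | p))
w5 = w3 | w4 = (~(r | (r | (~(r | p))))) | (q & (~(r | p)))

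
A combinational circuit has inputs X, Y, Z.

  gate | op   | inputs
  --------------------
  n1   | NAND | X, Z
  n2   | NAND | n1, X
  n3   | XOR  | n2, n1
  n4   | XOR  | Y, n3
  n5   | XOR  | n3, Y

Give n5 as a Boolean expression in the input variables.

(((X NAND Z) NAND X) XOR (X NAND Z)) XOR Y

n1 = X NAND Z
n2 = n1 NAND X = (X NAND Z) NAND X
n3 = n2 XOR n1 = ((X NAND Z) NAND X) XOR (X NAND Z)
n5 = n3 XOR Y = (((X NAND Z) NAND X) XOR (X NAND Z)) XOR Y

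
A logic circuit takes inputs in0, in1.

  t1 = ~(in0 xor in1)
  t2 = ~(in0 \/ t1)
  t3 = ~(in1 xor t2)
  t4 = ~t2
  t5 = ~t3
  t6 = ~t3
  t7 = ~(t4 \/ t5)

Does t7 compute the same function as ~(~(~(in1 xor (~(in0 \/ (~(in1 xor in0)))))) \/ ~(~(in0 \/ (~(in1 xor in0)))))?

t1 = ~(in0 xor in1)
t2 = ~(in0 \/ t1) = ~(in0 \/ (~(in0 xor in1)))
t3 = ~(in1 xor t2) = ~(in1 xor (~(in0 \/ (~(in0 xor in1)))))
t4 = ~t2 = ~(~(in0 \/ (~(in0 xor in1))))
t5 = ~t3 = ~(~(in1 xor (~(in0 \/ (~(in0 xor in1))))))
t7 = ~(t4 \/ t5) = ~(~(~(in0 \/ (~(in0 xor in1)))) \/ ~(~(in1 xor (~(in0 \/ (~(in0 xor in1)))))))
At in0=0, in1=0: circuit gives 0, formula gives 0.
At in0=0, in1=1: circuit gives 1, formula gives 1.
Agrees on all 4 inputs.

Yes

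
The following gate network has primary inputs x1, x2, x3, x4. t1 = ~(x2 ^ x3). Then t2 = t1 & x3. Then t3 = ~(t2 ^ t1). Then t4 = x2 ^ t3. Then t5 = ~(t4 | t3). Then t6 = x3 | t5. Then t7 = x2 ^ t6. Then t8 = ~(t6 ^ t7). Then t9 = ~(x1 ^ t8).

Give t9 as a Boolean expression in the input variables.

~(x1 ^ (~((x3 | (~((x2 ^ (~(((~(x2 ^ x3)) & x3) ^ (~(x2 ^ x3))))) | (~(((~(x2 ^ x3)) & x3) ^ (~(x2 ^ x3))))))) ^ (x2 ^ (x3 | (~((x2 ^ (~(((~(x2 ^ x3)) & x3) ^ (~(x2 ^ x3))))) | (~(((~(x2 ^ x3)) & x3) ^ (~(x2 ^ x3)))))))))))

t1 = ~(x2 ^ x3)
t2 = t1 & x3 = (~(x2 ^ x3)) & x3
t3 = ~(t2 ^ t1) = ~(((~(x2 ^ x3)) & x3) ^ (~(x2 ^ x3)))
t4 = x2 ^ t3 = x2 ^ (~(((~(x2 ^ x3)) & x3) ^ (~(x2 ^ x3))))
t5 = ~(t4 | t3) = ~((x2 ^ (~(((~(x2 ^ x3)) & x3) ^ (~(x2 ^ x3))))) | (~(((~(x2 ^ x3)) & x3) ^ (~(x2 ^ x3)))))
t6 = x3 | t5 = x3 | (~((x2 ^ (~(((~(x2 ^ x3)) & x3) ^ (~(x2 ^ x3))))) | (~(((~(x2 ^ x3)) & x3) ^ (~(x2 ^ x3))))))
t7 = x2 ^ t6 = x2 ^ (x3 | (~((x2 ^ (~(((~(x2 ^ x3)) & x3) ^ (~(x2 ^ x3))))) | (~(((~(x2 ^ x3)) & x3) ^ (~(x2 ^ x3)))))))
t8 = ~(t6 ^ t7) = ~((x3 | (~((x2 ^ (~(((~(x2 ^ x3)) & x3) ^ (~(x2 ^ x3))))) | (~(((~(x2 ^ x3)) & x3) ^ (~(x2 ^ x3))))))) ^ (x2 ^ (x3 | (~((x2 ^ (~(((~(x2 ^ x3)) & x3) ^ (~(x2 ^ x3))))) | (~(((~(x2 ^ x3)) & x3) ^ (~(x2 ^ x3)))))))))
t9 = ~(x1 ^ t8) = ~(x1 ^ (~((x3 | (~((x2 ^ (~(((~(x2 ^ x3)) & x3) ^ (~(x2 ^ x3))))) | (~(((~(x2 ^ x3)) & x3) ^ (~(x2 ^ x3))))))) ^ (x2 ^ (x3 | (~((x2 ^ (~(((~(x2 ^ x3)) & x3) ^ (~(x2 ^ x3))))) | (~(((~(x2 ^ x3)) & x3) ^ (~(x2 ^ x3)))))))))))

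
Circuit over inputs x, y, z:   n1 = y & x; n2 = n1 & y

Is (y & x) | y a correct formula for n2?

n1 = y & x
n2 = n1 & y = (y & x) & y
At x=0, y=1, z=0: circuit gives 0, formula gives 1.

No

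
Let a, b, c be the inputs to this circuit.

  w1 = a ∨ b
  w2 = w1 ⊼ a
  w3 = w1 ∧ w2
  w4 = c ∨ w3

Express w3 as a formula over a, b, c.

w1 = a ∨ b
w2 = w1 ⊼ a = (a ∨ b) ⊼ a
w3 = w1 ∧ w2 = (a ∨ b) ∧ ((a ∨ b) ⊼ a)

(a ∨ b) ∧ ((a ∨ b) ⊼ a)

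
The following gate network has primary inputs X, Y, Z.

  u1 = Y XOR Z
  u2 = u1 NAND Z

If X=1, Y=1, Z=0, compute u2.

u1 = 1 XOR 0 = 1
u2 = 1 NAND 0 = 1

1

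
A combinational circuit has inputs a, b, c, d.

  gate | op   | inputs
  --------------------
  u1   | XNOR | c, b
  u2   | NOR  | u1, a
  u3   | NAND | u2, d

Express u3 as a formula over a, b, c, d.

u1 = c XNOR b
u2 = u1 NOR a = (c XNOR b) NOR a
u3 = u2 NAND d = ((c XNOR b) NOR a) NAND d

((c XNOR b) NOR a) NAND d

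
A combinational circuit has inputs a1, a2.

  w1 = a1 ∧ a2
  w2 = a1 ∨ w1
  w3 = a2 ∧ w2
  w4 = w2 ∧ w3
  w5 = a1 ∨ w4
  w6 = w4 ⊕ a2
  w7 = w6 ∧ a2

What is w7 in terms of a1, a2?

w1 = a1 ∧ a2
w2 = a1 ∨ w1 = a1 ∨ (a1 ∧ a2)
w3 = a2 ∧ w2 = a2 ∧ (a1 ∨ (a1 ∧ a2))
w4 = w2 ∧ w3 = (a1 ∨ (a1 ∧ a2)) ∧ (a2 ∧ (a1 ∨ (a1 ∧ a2)))
w6 = w4 ⊕ a2 = ((a1 ∨ (a1 ∧ a2)) ∧ (a2 ∧ (a1 ∨ (a1 ∧ a2)))) ⊕ a2
w7 = w6 ∧ a2 = (((a1 ∨ (a1 ∧ a2)) ∧ (a2 ∧ (a1 ∨ (a1 ∧ a2)))) ⊕ a2) ∧ a2

(((a1 ∨ (a1 ∧ a2)) ∧ (a2 ∧ (a1 ∨ (a1 ∧ a2)))) ⊕ a2) ∧ a2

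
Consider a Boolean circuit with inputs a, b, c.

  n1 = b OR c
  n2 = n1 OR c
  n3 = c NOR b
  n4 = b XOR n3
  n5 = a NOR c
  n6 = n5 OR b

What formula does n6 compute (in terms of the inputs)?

(a NOR c) OR b

n5 = a NOR c
n6 = n5 OR b = (a NOR c) OR b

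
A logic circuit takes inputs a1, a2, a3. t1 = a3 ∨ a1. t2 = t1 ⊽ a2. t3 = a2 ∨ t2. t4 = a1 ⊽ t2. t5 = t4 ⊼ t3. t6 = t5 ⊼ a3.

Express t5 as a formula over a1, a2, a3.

(a1 ⊽ ((a3 ∨ a1) ⊽ a2)) ⊼ (a2 ∨ ((a3 ∨ a1) ⊽ a2))

t1 = a3 ∨ a1
t2 = t1 ⊽ a2 = (a3 ∨ a1) ⊽ a2
t3 = a2 ∨ t2 = a2 ∨ ((a3 ∨ a1) ⊽ a2)
t4 = a1 ⊽ t2 = a1 ⊽ ((a3 ∨ a1) ⊽ a2)
t5 = t4 ⊼ t3 = (a1 ⊽ ((a3 ∨ a1) ⊽ a2)) ⊼ (a2 ∨ ((a3 ∨ a1) ⊽ a2))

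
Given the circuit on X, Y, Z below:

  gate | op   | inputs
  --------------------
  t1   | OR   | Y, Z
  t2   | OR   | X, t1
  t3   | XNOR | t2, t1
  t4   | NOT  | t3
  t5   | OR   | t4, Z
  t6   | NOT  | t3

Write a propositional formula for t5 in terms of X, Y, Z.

t1 = Y OR Z
t2 = X OR t1 = X OR (Y OR Z)
t3 = t2 XNOR t1 = (X OR (Y OR Z)) XNOR (Y OR Z)
t4 = NOT t3 = NOT ((X OR (Y OR Z)) XNOR (Y OR Z))
t5 = t4 OR Z = NOT ((X OR (Y OR Z)) XNOR (Y OR Z)) OR Z

NOT ((X OR (Y OR Z)) XNOR (Y OR Z)) OR Z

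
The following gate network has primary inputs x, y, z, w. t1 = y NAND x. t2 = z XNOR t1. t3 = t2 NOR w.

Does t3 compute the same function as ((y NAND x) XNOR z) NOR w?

t1 = y NAND x
t2 = z XNOR t1 = z XNOR (y NAND x)
t3 = t2 NOR w = (z XNOR (y NAND x)) NOR w
At x=0, y=0, z=0, w=1: circuit gives 0, formula gives 0.
At x=0, y=0, z=0, w=0: circuit gives 1, formula gives 1.
Agrees on all 16 inputs.

Yes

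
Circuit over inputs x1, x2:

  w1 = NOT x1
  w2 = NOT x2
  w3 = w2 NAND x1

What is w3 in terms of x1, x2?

w2 = NOT x2
w3 = w2 NAND x1 = NOT x2 NAND x1

NOT x2 NAND x1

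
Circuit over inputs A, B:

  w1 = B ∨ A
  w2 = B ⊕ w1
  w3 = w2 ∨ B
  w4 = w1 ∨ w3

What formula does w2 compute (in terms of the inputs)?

B ⊕ (B ∨ A)

w1 = B ∨ A
w2 = B ⊕ w1 = B ⊕ (B ∨ A)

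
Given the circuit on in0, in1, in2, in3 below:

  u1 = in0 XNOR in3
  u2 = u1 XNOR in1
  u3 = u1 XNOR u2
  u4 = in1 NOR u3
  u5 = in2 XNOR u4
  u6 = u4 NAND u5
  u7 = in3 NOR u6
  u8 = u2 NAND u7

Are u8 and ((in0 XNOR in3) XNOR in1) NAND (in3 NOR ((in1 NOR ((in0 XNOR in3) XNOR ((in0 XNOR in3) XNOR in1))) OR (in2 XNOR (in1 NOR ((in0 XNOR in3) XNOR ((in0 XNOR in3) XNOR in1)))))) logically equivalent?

No

u1 = in0 XNOR in3
u2 = u1 XNOR in1 = (in0 XNOR in3) XNOR in1
u3 = u1 XNOR u2 = (in0 XNOR in3) XNOR ((in0 XNOR in3) XNOR in1)
u4 = in1 NOR u3 = in1 NOR ((in0 XNOR in3) XNOR ((in0 XNOR in3) XNOR in1))
u5 = in2 XNOR u4 = in2 XNOR (in1 NOR ((in0 XNOR in3) XNOR ((in0 XNOR in3) XNOR in1)))
u6 = u4 NAND u5 = (in1 NOR ((in0 XNOR in3) XNOR ((in0 XNOR in3) XNOR in1))) NAND (in2 XNOR (in1 NOR ((in0 XNOR in3) XNOR ((in0 XNOR in3) XNOR in1))))
u7 = in3 NOR u6 = in3 NOR ((in1 NOR ((in0 XNOR in3) XNOR ((in0 XNOR in3) XNOR in1))) NAND (in2 XNOR (in1 NOR ((in0 XNOR in3) XNOR ((in0 XNOR in3) XNOR in1)))))
u8 = u2 NAND u7 = ((in0 XNOR in3) XNOR in1) NAND (in3 NOR ((in1 NOR ((in0 XNOR in3) XNOR ((in0 XNOR in3) XNOR in1))) NAND (in2 XNOR (in1 NOR ((in0 XNOR in3) XNOR ((in0 XNOR in3) XNOR in1))))))
At in0=0, in1=1, in2=1, in3=0: circuit gives 1, formula gives 0.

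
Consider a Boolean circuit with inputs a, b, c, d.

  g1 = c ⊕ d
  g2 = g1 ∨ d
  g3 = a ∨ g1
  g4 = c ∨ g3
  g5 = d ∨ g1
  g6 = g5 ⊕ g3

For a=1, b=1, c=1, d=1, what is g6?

0

g1 = 1 ⊕ 1 = 0
g3 = 1 ∨ 0 = 1
g5 = 1 ∨ 0 = 1
g6 = 1 ⊕ 1 = 0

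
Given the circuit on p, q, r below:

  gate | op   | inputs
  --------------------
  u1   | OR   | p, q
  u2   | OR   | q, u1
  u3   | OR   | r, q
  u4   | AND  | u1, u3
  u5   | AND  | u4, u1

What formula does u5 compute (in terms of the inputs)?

((p OR q) AND (r OR q)) AND (p OR q)

u1 = p OR q
u3 = r OR q
u4 = u1 AND u3 = (p OR q) AND (r OR q)
u5 = u4 AND u1 = ((p OR q) AND (r OR q)) AND (p OR q)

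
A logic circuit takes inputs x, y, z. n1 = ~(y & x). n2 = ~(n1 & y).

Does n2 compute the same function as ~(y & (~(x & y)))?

n1 = ~(y & x)
n2 = ~(n1 & y) = ~((~(y & x)) & y)
At x=0, y=1, z=0: circuit gives 0, formula gives 0.
At x=0, y=0, z=0: circuit gives 1, formula gives 1.
Agrees on all 8 inputs.

Yes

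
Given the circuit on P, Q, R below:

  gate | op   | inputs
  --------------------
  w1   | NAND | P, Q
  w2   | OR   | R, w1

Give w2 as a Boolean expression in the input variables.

R OR (P NAND Q)

w1 = P NAND Q
w2 = R OR w1 = R OR (P NAND Q)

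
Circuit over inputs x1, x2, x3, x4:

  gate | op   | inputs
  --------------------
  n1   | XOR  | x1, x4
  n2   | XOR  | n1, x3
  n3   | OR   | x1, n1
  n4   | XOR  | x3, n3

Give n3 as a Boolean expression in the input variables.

x1 OR (x1 XOR x4)

n1 = x1 XOR x4
n3 = x1 OR n1 = x1 OR (x1 XOR x4)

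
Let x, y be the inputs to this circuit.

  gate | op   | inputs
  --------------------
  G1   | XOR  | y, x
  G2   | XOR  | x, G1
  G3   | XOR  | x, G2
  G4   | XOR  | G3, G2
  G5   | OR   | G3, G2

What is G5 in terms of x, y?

G1 = y XOR x
G2 = x XOR G1 = x XOR (y XOR x)
G3 = x XOR G2 = x XOR (x XOR (y XOR x))
G5 = G3 OR G2 = (x XOR (x XOR (y XOR x))) OR (x XOR (y XOR x))

(x XOR (x XOR (y XOR x))) OR (x XOR (y XOR x))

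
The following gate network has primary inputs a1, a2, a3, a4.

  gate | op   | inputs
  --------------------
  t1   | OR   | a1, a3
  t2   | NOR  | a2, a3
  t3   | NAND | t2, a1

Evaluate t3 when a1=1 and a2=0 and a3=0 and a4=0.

t2 = 0 NOR 0 = 1
t3 = 1 NAND 1 = 0

0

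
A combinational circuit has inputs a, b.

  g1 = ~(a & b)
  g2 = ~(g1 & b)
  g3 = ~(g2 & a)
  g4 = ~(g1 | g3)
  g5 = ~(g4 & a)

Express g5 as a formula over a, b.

~((~((~(a & b)) | (~((~((~(a & b)) & b)) & a)))) & a)

g1 = ~(a & b)
g2 = ~(g1 & b) = ~((~(a & b)) & b)
g3 = ~(g2 & a) = ~((~((~(a & b)) & b)) & a)
g4 = ~(g1 | g3) = ~((~(a & b)) | (~((~((~(a & b)) & b)) & a)))
g5 = ~(g4 & a) = ~((~((~(a & b)) | (~((~((~(a & b)) & b)) & a)))) & a)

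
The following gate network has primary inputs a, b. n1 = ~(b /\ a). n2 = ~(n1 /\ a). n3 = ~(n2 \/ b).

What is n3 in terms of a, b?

~((~((~(b /\ a)) /\ a)) \/ b)

n1 = ~(b /\ a)
n2 = ~(n1 /\ a) = ~((~(b /\ a)) /\ a)
n3 = ~(n2 \/ b) = ~((~((~(b /\ a)) /\ a)) \/ b)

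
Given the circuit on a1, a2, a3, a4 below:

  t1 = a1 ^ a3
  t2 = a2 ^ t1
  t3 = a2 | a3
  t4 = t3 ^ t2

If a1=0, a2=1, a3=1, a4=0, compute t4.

t1 = 0 ^ 1 = 1
t2 = 1 ^ 1 = 0
t3 = 1 | 1 = 1
t4 = 1 ^ 0 = 1

1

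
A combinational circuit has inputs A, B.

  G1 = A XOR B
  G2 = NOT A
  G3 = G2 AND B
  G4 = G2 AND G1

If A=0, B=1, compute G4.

G1 = 0 XOR 1 = 1
G2 = NOT 0 = 1
G4 = 1 AND 1 = 1

1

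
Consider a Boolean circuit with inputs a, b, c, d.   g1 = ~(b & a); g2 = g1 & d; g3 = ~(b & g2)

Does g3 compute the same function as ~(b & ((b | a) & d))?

No

g1 = ~(b & a)
g2 = g1 & d = (~(b & a)) & d
g3 = ~(b & g2) = ~(b & ((~(b & a)) & d))
At a=1, b=1, c=0, d=1: circuit gives 1, formula gives 0.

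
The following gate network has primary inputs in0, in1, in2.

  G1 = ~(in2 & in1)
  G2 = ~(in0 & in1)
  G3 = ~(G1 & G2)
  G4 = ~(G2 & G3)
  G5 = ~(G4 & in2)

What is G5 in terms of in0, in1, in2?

G1 = ~(in2 & in1)
G2 = ~(in0 & in1)
G3 = ~(G1 & G2) = ~((~(in2 & in1)) & (~(in0 & in1)))
G4 = ~(G2 & G3) = ~((~(in0 & in1)) & (~((~(in2 & in1)) & (~(in0 & in1)))))
G5 = ~(G4 & in2) = ~((~((~(in0 & in1)) & (~((~(in2 & in1)) & (~(in0 & in1)))))) & in2)

~((~((~(in0 & in1)) & (~((~(in2 & in1)) & (~(in0 & in1)))))) & in2)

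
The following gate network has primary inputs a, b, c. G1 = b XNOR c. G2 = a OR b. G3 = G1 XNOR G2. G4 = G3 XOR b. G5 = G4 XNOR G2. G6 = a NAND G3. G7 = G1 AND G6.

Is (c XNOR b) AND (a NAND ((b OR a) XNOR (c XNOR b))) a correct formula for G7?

Yes

G1 = b XNOR c
G2 = a OR b
G3 = G1 XNOR G2 = (b XNOR c) XNOR (a OR b)
G6 = a NAND G3 = a NAND ((b XNOR c) XNOR (a OR b))
G7 = G1 AND G6 = (b XNOR c) AND (a NAND ((b XNOR c) XNOR (a OR b)))
At a=0, b=0, c=1: circuit gives 0, formula gives 0.
At a=0, b=0, c=0: circuit gives 1, formula gives 1.
Agrees on all 8 inputs.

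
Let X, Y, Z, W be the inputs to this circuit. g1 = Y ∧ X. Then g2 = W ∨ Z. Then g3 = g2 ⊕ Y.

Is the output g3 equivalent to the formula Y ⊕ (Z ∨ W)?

g2 = W ∨ Z
g3 = g2 ⊕ Y = (W ∨ Z) ⊕ Y
At X=0, Y=0, Z=0, W=0: circuit gives 0, formula gives 0.
At X=0, Y=0, Z=0, W=1: circuit gives 1, formula gives 1.
Agrees on all 16 inputs.

Yes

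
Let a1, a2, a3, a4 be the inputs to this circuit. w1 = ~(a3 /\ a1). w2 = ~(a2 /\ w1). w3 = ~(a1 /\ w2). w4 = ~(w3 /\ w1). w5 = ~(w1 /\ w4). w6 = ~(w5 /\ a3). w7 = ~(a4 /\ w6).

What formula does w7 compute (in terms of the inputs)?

~(a4 /\ (~((~((~(a3 /\ a1)) /\ (~((~(a1 /\ (~(a2 /\ (~(a3 /\ a1)))))) /\ (~(a3 /\ a1)))))) /\ a3)))

w1 = ~(a3 /\ a1)
w2 = ~(a2 /\ w1) = ~(a2 /\ (~(a3 /\ a1)))
w3 = ~(a1 /\ w2) = ~(a1 /\ (~(a2 /\ (~(a3 /\ a1)))))
w4 = ~(w3 /\ w1) = ~((~(a1 /\ (~(a2 /\ (~(a3 /\ a1)))))) /\ (~(a3 /\ a1)))
w5 = ~(w1 /\ w4) = ~((~(a3 /\ a1)) /\ (~((~(a1 /\ (~(a2 /\ (~(a3 /\ a1)))))) /\ (~(a3 /\ a1)))))
w6 = ~(w5 /\ a3) = ~((~((~(a3 /\ a1)) /\ (~((~(a1 /\ (~(a2 /\ (~(a3 /\ a1)))))) /\ (~(a3 /\ a1)))))) /\ a3)
w7 = ~(a4 /\ w6) = ~(a4 /\ (~((~((~(a3 /\ a1)) /\ (~((~(a1 /\ (~(a2 /\ (~(a3 /\ a1)))))) /\ (~(a3 /\ a1)))))) /\ a3)))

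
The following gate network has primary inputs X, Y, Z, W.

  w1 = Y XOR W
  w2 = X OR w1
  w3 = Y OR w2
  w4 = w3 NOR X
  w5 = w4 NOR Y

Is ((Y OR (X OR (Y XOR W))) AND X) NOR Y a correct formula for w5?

w1 = Y XOR W
w2 = X OR w1 = X OR (Y XOR W)
w3 = Y OR w2 = Y OR (X OR (Y XOR W))
w4 = w3 NOR X = (Y OR (X OR (Y XOR W))) NOR X
w5 = w4 NOR Y = ((Y OR (X OR (Y XOR W))) NOR X) NOR Y
At X=0, Y=0, Z=0, W=0: circuit gives 0, formula gives 1.

No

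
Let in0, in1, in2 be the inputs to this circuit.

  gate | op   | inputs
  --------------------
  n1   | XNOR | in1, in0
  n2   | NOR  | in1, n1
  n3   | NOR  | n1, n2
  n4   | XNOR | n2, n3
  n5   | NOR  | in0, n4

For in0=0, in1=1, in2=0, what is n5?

1

n1 = 1 XNOR 0 = 0
n2 = 1 NOR 0 = 0
n3 = 0 NOR 0 = 1
n4 = 0 XNOR 1 = 0
n5 = 0 NOR 0 = 1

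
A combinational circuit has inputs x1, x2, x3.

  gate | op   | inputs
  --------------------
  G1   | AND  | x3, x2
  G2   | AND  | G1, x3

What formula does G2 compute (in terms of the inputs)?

G1 = x3 AND x2
G2 = G1 AND x3 = (x3 AND x2) AND x3

(x3 AND x2) AND x3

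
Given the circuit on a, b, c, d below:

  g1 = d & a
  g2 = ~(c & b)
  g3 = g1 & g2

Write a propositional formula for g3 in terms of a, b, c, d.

(d & a) & (~(c & b))

g1 = d & a
g2 = ~(c & b)
g3 = g1 & g2 = (d & a) & (~(c & b))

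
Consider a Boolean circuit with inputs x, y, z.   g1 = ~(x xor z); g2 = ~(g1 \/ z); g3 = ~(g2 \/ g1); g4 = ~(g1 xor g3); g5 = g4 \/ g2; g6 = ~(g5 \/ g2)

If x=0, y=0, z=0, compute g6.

1

g1 = ~(0 xor 0) = 1
g2 = ~(1 \/ 0) = 0
g3 = ~(0 \/ 1) = 0
g4 = ~(1 xor 0) = 0
g5 = 0 \/ 0 = 0
g6 = ~(0 \/ 0) = 1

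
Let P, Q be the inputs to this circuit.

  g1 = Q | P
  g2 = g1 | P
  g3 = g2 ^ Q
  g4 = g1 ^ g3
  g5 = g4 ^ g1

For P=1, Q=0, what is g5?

1

g1 = 0 | 1 = 1
g2 = 1 | 1 = 1
g3 = 1 ^ 0 = 1
g4 = 1 ^ 1 = 0
g5 = 0 ^ 1 = 1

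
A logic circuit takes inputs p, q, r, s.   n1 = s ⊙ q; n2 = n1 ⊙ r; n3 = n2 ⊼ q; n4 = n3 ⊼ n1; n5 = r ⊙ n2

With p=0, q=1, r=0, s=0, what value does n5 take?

0

n1 = 0 ⊙ 1 = 0
n2 = 0 ⊙ 0 = 1
n5 = 0 ⊙ 1 = 0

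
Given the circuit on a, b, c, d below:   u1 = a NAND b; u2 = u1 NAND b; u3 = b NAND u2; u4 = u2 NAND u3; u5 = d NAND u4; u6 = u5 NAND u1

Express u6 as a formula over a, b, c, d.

(d NAND (((a NAND b) NAND b) NAND (b NAND ((a NAND b) NAND b)))) NAND (a NAND b)

u1 = a NAND b
u2 = u1 NAND b = (a NAND b) NAND b
u3 = b NAND u2 = b NAND ((a NAND b) NAND b)
u4 = u2 NAND u3 = ((a NAND b) NAND b) NAND (b NAND ((a NAND b) NAND b))
u5 = d NAND u4 = d NAND (((a NAND b) NAND b) NAND (b NAND ((a NAND b) NAND b)))
u6 = u5 NAND u1 = (d NAND (((a NAND b) NAND b) NAND (b NAND ((a NAND b) NAND b)))) NAND (a NAND b)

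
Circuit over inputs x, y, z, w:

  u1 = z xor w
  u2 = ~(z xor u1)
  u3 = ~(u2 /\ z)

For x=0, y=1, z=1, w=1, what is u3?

1

u1 = 1 xor 1 = 0
u2 = ~(1 xor 0) = 0
u3 = ~(0 /\ 1) = 1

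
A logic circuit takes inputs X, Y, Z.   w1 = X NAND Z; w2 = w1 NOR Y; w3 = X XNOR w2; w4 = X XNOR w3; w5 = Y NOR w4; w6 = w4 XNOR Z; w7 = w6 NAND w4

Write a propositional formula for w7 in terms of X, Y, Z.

((X XNOR (X XNOR ((X NAND Z) NOR Y))) XNOR Z) NAND (X XNOR (X XNOR ((X NAND Z) NOR Y)))

w1 = X NAND Z
w2 = w1 NOR Y = (X NAND Z) NOR Y
w3 = X XNOR w2 = X XNOR ((X NAND Z) NOR Y)
w4 = X XNOR w3 = X XNOR (X XNOR ((X NAND Z) NOR Y))
w6 = w4 XNOR Z = (X XNOR (X XNOR ((X NAND Z) NOR Y))) XNOR Z
w7 = w6 NAND w4 = ((X XNOR (X XNOR ((X NAND Z) NOR Y))) XNOR Z) NAND (X XNOR (X XNOR ((X NAND Z) NOR Y)))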